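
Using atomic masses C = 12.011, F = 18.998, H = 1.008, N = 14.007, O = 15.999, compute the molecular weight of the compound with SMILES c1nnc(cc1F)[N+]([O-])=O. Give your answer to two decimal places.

Molecular formula: C4H2FN3O2.
M = 4×12.011 + 1×18.998 + 2×1.008 + 3×14.007 + 2×15.999 = 143.08 g/mol.

143.08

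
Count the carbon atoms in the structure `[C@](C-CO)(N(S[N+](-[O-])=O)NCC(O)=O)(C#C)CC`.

9

The symbol for carbon appears 9 times in the SMILES.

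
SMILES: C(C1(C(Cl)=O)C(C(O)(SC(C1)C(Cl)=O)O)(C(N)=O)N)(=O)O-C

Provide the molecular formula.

C10H12Cl2N2O7S

Heavy atoms from the SMILES: 10 C, 2 Cl, 2 N, 7 O, 1 S.
Implicit hydrogens by atom environment:
  7 × C: no H
  5 × O: no H
  2 × Cl: no H
  2 × N: 2 H each → 4
  2 × O: 1 H each → 2
  1 × C: 3 H
  1 × C: 2 H
  1 × C: 1 H
  1 × S: no H
  Total hydrogens = 12.
Molecular formula: C10H12Cl2N2O7S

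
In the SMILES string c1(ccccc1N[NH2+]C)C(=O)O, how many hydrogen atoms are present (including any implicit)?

11

Hydrogens are implicit in SMILES; fill each atom to its normal valence:
  4 × C (aromatic): 1 H each → 4
  2 × C (aromatic): no H
  1 × C: 3 H
  1 × C: no H
  1 × N (charge +1): 2 H
  1 × N: 1 H
  1 × O: 1 H
  1 × O: no H
  Total hydrogens = 11.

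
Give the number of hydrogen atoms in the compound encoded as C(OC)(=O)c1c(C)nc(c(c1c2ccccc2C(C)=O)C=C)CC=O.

19

Hydrogens are implicit in SMILES; fill each atom to its normal valence:
  7 × C (aromatic): no H
  4 × C (aromatic): 1 H each → 4
  4 × O: no H
  3 × C: 3 H each → 9
  2 × C: 2 H each → 4
  2 × C: 1 H each → 2
  2 × C: no H
  1 × N (aromatic): no H
  Total hydrogens = 19.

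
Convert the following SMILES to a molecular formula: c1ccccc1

C6H6

Heavy atoms from the SMILES: 6 C.
Implicit hydrogens by atom environment:
  6 × C (aromatic): 1 H each → 6
  Total hydrogens = 6.
Molecular formula: C6H6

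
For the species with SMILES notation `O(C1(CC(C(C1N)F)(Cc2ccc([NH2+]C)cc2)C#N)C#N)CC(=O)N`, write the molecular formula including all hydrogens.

Heavy atoms from the SMILES: 17 C, 1 F, 5 N, 2 O.
Implicit hydrogens by atom environment:
  5 × C: no H
  4 × C (aromatic): 1 H each → 4
  3 × C: 2 H each → 6
  2 × C: 1 H each → 2
  2 × C (aromatic): no H
  2 × N: 2 H each → 4
  2 × N: no H
  2 × O: no H
  1 × C: 3 H
  1 × F: no H
  1 × N (charge +1): 2 H
  Total hydrogens = 21.
Net charge +1.
Molecular formula: C17H21FN5O2+

C17H21FN5O2+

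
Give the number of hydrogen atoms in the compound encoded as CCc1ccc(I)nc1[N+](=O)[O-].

Hydrogens are implicit in SMILES; fill each atom to its normal valence:
  3 × C (aromatic): no H
  2 × C (aromatic): 1 H each → 2
  1 × C: 3 H
  1 × C: 2 H
  1 × I: no H
  1 × N (aromatic): no H
  1 × N (charge +1): no H
  1 × O: no H
  1 × O (charge -1): no H
  Total hydrogens = 7.

7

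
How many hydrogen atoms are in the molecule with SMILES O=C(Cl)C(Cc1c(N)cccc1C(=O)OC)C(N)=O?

13

Hydrogens are implicit in SMILES; fill each atom to its normal valence:
  4 × O: no H
  3 × C (aromatic): 1 H each → 3
  3 × C (aromatic): no H
  3 × C: no H
  2 × N: 2 H each → 4
  1 × C: 3 H
  1 × C: 2 H
  1 × C: 1 H
  1 × Cl: no H
  Total hydrogens = 13.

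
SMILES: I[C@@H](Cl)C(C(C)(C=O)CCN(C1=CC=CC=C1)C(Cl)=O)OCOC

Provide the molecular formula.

C16H20Cl2INO4

Heavy atoms from the SMILES: 16 C, 2 Cl, 1 I, 1 N, 4 O.
Implicit hydrogens by atom environment:
  5 × C (aromatic): 1 H each → 5
  4 × O: no H
  3 × C: 2 H each → 6
  3 × C: 1 H each → 3
  2 × C: 3 H each → 6
  2 × C: no H
  2 × Cl: no H
  1 × C (aromatic): no H
  1 × I: no H
  1 × N: no H
  Total hydrogens = 20.
Molecular formula: C16H20Cl2INO4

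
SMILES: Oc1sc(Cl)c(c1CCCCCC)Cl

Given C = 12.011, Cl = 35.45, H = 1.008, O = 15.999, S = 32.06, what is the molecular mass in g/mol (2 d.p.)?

Molecular formula: C10H14Cl2OS.
M = 10×12.011 + 2×35.45 + 14×1.008 + 1×15.999 + 1×32.06 = 253.18 g/mol.

253.18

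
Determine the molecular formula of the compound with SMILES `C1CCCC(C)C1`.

Heavy atoms from the SMILES: 7 C.
Implicit hydrogens by atom environment:
  5 × C: 2 H each → 10
  1 × C: 3 H
  1 × C: 1 H
  Total hydrogens = 14.
Molecular formula: C7H14

C7H14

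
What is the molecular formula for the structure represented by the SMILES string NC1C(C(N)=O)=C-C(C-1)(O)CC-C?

C9H16N2O2

Heavy atoms from the SMILES: 9 C, 2 N, 2 O.
Implicit hydrogens by atom environment:
  3 × C: 2 H each → 6
  3 × C: no H
  2 × C: 1 H each → 2
  2 × N: 2 H each → 4
  1 × C: 3 H
  1 × O: 1 H
  1 × O: no H
  Total hydrogens = 16.
Molecular formula: C9H16N2O2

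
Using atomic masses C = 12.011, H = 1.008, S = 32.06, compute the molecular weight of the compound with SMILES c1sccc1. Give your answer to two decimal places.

84.14

Molecular formula: C4H4S.
M = 4×12.011 + 4×1.008 + 1×32.06 = 84.14 g/mol.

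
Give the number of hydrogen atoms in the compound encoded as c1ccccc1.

6

Hydrogens are implicit in SMILES; fill each atom to its normal valence:
  6 × C (aromatic): 1 H each → 6
  Total hydrogens = 6.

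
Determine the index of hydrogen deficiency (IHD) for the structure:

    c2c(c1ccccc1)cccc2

Molecular formula from the SMILES: C12H10.
DoU = (2C + 2 + N − H − X)/2 = (2·12 + 2 + 0 − 10 − 0)/2 = 16/2 = 8.
(Structurally: 2 ring(s) + 6 π bond(s) = 8.)

8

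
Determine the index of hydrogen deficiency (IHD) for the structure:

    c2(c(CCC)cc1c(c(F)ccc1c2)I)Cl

7

Molecular formula from the SMILES: C13H11ClFI.
DoU = (2C + 2 + N − H − X)/2 = (2·13 + 2 + 0 − 11 − 3)/2 = 14/2 = 7.
(Structurally: 2 ring(s) + 5 π bond(s) = 7.)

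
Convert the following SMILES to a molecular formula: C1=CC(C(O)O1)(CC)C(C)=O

C8H12O3

Heavy atoms from the SMILES: 8 C, 3 O.
Implicit hydrogens by atom environment:
  3 × C: 1 H each → 3
  2 × C: 3 H each → 6
  2 × C: no H
  2 × O: no H
  1 × C: 2 H
  1 × O: 1 H
  Total hydrogens = 12.
Molecular formula: C8H12O3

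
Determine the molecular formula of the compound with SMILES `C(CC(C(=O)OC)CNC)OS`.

Heavy atoms from the SMILES: 7 C, 1 N, 3 O, 1 S.
Implicit hydrogens by atom environment:
  3 × C: 2 H each → 6
  3 × O: no H
  2 × C: 3 H each → 6
  1 × C: 1 H
  1 × C: no H
  1 × N: 1 H
  1 × S: 1 H
  Total hydrogens = 15.
Molecular formula: C7H15NO3S

C7H15NO3S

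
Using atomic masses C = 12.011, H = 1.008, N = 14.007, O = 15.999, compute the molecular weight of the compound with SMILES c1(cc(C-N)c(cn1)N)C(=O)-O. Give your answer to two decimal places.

Molecular formula: C7H9N3O2.
M = 7×12.011 + 9×1.008 + 3×14.007 + 2×15.999 = 167.17 g/mol.

167.17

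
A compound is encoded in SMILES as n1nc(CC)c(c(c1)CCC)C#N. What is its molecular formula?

Heavy atoms from the SMILES: 10 C, 3 N.
Implicit hydrogens by atom environment:
  3 × C: 2 H each → 6
  3 × C (aromatic): no H
  2 × C: 3 H each → 6
  2 × N (aromatic): no H
  1 × C (aromatic): 1 H
  1 × C: no H
  1 × N: no H
  Total hydrogens = 13.
Molecular formula: C10H13N3

C10H13N3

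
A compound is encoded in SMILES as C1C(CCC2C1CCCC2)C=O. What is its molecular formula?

Heavy atoms from the SMILES: 11 C, 1 O.
Implicit hydrogens by atom environment:
  7 × C: 2 H each → 14
  4 × C: 1 H each → 4
  1 × O: no H
  Total hydrogens = 18.
Molecular formula: C11H18O

C11H18O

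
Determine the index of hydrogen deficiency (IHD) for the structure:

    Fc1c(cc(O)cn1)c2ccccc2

Molecular formula from the SMILES: C11H8FNO.
DoU = (2C + 2 + N − H − X)/2 = (2·11 + 2 + 1 − 8 − 1)/2 = 16/2 = 8.
(Structurally: 2 ring(s) + 6 π bond(s) = 8.)

8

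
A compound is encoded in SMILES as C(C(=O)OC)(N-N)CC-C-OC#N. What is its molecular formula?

C7H13N3O3

Heavy atoms from the SMILES: 7 C, 3 N, 3 O.
Implicit hydrogens by atom environment:
  3 × C: 2 H each → 6
  3 × O: no H
  2 × C: no H
  1 × C: 3 H
  1 × C: 1 H
  1 × N: 2 H
  1 × N: 1 H
  1 × N: no H
  Total hydrogens = 13.
Molecular formula: C7H13N3O3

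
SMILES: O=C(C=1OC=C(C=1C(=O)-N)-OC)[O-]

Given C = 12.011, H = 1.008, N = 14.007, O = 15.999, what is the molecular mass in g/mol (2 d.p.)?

184.13

Molecular formula: C7H6NO5-.
M = 7×12.011 + 6×1.008 + 1×14.007 + 5×15.999 = 184.13 g/mol.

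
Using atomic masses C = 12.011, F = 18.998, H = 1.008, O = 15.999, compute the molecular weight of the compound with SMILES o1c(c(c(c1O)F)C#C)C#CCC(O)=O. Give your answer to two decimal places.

Molecular formula: C10H5FO4.
M = 10×12.011 + 1×18.998 + 5×1.008 + 4×15.999 = 208.14 g/mol.

208.14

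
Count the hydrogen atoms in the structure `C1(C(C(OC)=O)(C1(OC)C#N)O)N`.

10

Hydrogens are implicit in SMILES; fill each atom to its normal valence:
  4 × C: no H
  3 × O: no H
  2 × C: 3 H each → 6
  1 × C: 1 H
  1 × N: 2 H
  1 × N: no H
  1 × O: 1 H
  Total hydrogens = 10.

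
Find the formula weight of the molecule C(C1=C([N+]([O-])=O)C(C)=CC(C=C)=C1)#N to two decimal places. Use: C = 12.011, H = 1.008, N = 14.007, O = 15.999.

Molecular formula: C10H8N2O2.
M = 10×12.011 + 8×1.008 + 2×14.007 + 2×15.999 = 188.19 g/mol.

188.19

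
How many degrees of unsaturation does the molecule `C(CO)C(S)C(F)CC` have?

0

Molecular formula from the SMILES: C6H13FOS.
DoU = (2C + 2 + N − H − X)/2 = (2·6 + 2 + 0 − 13 − 1)/2 = 0/2 = 0.
(Structurally: 0 ring(s) + 0 π bond(s) = 0.)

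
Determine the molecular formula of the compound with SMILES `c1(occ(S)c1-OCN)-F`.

C5H6FNO2S

Heavy atoms from the SMILES: 5 C, 1 F, 1 N, 2 O, 1 S.
Implicit hydrogens by atom environment:
  3 × C (aromatic): no H
  1 × C: 2 H
  1 × C (aromatic): 1 H
  1 × F: no H
  1 × N: 2 H
  1 × O (aromatic): no H
  1 × O: no H
  1 × S: 1 H
  Total hydrogens = 6.
Molecular formula: C5H6FNO2S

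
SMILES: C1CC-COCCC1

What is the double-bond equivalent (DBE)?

Molecular formula from the SMILES: C7H14O.
DoU = (2C + 2 + N − H − X)/2 = (2·7 + 2 + 0 − 14 − 0)/2 = 2/2 = 1.
(Structurally: 1 ring(s) + 0 π bond(s) = 1.)

1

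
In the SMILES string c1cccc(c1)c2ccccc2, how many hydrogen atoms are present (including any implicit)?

Hydrogens are implicit in SMILES; fill each atom to its normal valence:
  10 × C (aromatic): 1 H each → 10
  2 × C (aromatic): no H
  Total hydrogens = 10.

10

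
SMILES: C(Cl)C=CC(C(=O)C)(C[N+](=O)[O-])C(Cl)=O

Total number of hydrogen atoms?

Hydrogens are implicit in SMILES; fill each atom to its normal valence:
  3 × C: no H
  3 × O: no H
  2 × C: 2 H each → 4
  2 × C: 1 H each → 2
  2 × Cl: no H
  1 × C: 3 H
  1 × N (charge +1): no H
  1 × O (charge -1): no H
  Total hydrogens = 9.

9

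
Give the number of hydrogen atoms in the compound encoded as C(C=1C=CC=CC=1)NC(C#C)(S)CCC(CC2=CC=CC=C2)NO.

24

Hydrogens are implicit in SMILES; fill each atom to its normal valence:
  10 × C (aromatic): 1 H each → 10
  4 × C: 2 H each → 8
  2 × C: 1 H each → 2
  2 × C: no H
  2 × C (aromatic): no H
  2 × N: 1 H each → 2
  1 × O: 1 H
  1 × S: 1 H
  Total hydrogens = 24.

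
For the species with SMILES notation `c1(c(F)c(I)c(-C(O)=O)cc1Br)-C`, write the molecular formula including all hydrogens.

Heavy atoms from the SMILES: 1 Br, 8 C, 1 F, 1 I, 2 O.
Implicit hydrogens by atom environment:
  5 × C (aromatic): no H
  1 × Br: no H
  1 × C: 3 H
  1 × C (aromatic): 1 H
  1 × C: no H
  1 × F: no H
  1 × I: no H
  1 × O: 1 H
  1 × O: no H
  Total hydrogens = 5.
Molecular formula: C8H5BrFIO2

C8H5BrFIO2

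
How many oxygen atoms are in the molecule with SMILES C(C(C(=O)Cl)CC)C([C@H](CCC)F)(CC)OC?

2

The symbol for oxygen appears 2 times in the SMILES.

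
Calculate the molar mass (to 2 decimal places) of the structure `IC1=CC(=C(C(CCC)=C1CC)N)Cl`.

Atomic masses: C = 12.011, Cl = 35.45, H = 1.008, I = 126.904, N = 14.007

323.60

Molecular formula: C11H15ClIN.
M = 11×12.011 + 1×35.45 + 15×1.008 + 1×126.904 + 1×14.007 = 323.60 g/mol.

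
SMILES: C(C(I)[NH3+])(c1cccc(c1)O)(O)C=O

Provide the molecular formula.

Heavy atoms from the SMILES: 9 C, 1 I, 1 N, 3 O.
Implicit hydrogens by atom environment:
  4 × C (aromatic): 1 H each → 4
  2 × C: 1 H each → 2
  2 × C (aromatic): no H
  2 × O: 1 H each → 2
  1 × C: no H
  1 × I: no H
  1 × N (charge +1): 3 H
  1 × O: no H
  Total hydrogens = 11.
Net charge +1.
Molecular formula: C9H11INO3+

C9H11INO3+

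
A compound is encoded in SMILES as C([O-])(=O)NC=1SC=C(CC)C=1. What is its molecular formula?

C7H8NO2S-

Heavy atoms from the SMILES: 7 C, 1 N, 2 O, 1 S.
Implicit hydrogens by atom environment:
  2 × C (aromatic): 1 H each → 2
  2 × C (aromatic): no H
  1 × C: 3 H
  1 × C: 2 H
  1 × C: no H
  1 × N: 1 H
  1 × O: no H
  1 × O (charge -1): no H
  1 × S (aromatic): no H
  Total hydrogens = 8.
Net charge -1.
Molecular formula: C7H8NO2S-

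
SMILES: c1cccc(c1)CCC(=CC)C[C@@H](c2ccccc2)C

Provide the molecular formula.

Heavy atoms from the SMILES: 20 C.
Implicit hydrogens by atom environment:
  10 × C (aromatic): 1 H each → 10
  3 × C: 2 H each → 6
  2 × C: 3 H each → 6
  2 × C: 1 H each → 2
  2 × C (aromatic): no H
  1 × C: no H
  Total hydrogens = 24.
Molecular formula: C20H24

C20H24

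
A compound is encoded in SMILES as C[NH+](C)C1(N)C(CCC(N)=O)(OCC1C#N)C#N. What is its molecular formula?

Heavy atoms from the SMILES: 11 C, 5 N, 2 O.
Implicit hydrogens by atom environment:
  5 × C: no H
  3 × C: 2 H each → 6
  2 × C: 3 H each → 6
  2 × N: 2 H each → 4
  2 × N: no H
  2 × O: no H
  1 × C: 1 H
  1 × N (charge +1): 1 H
  Total hydrogens = 18.
Net charge +1.
Molecular formula: C11H18N5O2+

C11H18N5O2+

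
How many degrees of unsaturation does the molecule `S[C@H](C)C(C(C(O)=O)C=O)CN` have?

2

Molecular formula from the SMILES: C7H13NO3S.
DoU = (2C + 2 + N − H − X)/2 = (2·7 + 2 + 1 − 13 − 0)/2 = 4/2 = 2.
(Structurally: 0 ring(s) + 2 π bond(s) = 2.)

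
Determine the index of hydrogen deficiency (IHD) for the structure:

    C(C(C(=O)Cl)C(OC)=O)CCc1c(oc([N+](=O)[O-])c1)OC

Molecular formula from the SMILES: C12H14ClNO7.
DoU = (2C + 2 + N − H − X)/2 = (2·12 + 2 + 1 − 14 − 1)/2 = 12/2 = 6.
(Structurally: 1 ring(s) + 5 π bond(s) = 6.)

6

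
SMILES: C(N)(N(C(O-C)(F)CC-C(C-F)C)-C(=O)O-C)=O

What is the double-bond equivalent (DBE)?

2

Molecular formula from the SMILES: C10H18F2N2O4.
DoU = (2C + 2 + N − H − X)/2 = (2·10 + 2 + 2 − 18 − 2)/2 = 4/2 = 2.
(Structurally: 0 ring(s) + 2 π bond(s) = 2.)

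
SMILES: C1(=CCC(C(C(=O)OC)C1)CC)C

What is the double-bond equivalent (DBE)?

Molecular formula from the SMILES: C11H18O2.
DoU = (2C + 2 + N − H − X)/2 = (2·11 + 2 + 0 − 18 − 0)/2 = 6/2 = 3.
(Structurally: 1 ring(s) + 2 π bond(s) = 3.)

3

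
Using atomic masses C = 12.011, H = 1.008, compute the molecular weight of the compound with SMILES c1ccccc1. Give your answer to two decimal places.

Molecular formula: C6H6.
M = 6×12.011 + 6×1.008 = 78.11 g/mol.

78.11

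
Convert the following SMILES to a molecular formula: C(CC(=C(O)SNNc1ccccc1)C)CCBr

Heavy atoms from the SMILES: 1 Br, 13 C, 2 N, 1 O, 1 S.
Implicit hydrogens by atom environment:
  5 × C (aromatic): 1 H each → 5
  4 × C: 2 H each → 8
  2 × C: no H
  2 × N: 1 H each → 2
  1 × Br: no H
  1 × C: 3 H
  1 × C (aromatic): no H
  1 × O: 1 H
  1 × S: no H
  Total hydrogens = 19.
Molecular formula: C13H19BrN2OS

C13H19BrN2OS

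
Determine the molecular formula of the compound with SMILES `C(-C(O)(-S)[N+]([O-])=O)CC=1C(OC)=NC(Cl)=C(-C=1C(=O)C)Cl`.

Heavy atoms from the SMILES: 11 C, 2 Cl, 2 N, 5 O, 1 S.
Implicit hydrogens by atom environment:
  5 × C (aromatic): no H
  3 × O: no H
  2 × C: 3 H each → 6
  2 × C: 2 H each → 4
  2 × C: no H
  2 × Cl: no H
  1 × N (aromatic): no H
  1 × N (charge +1): no H
  1 × O: 1 H
  1 × O (charge -1): no H
  1 × S: 1 H
  Total hydrogens = 12.
Molecular formula: C11H12Cl2N2O5S

C11H12Cl2N2O5S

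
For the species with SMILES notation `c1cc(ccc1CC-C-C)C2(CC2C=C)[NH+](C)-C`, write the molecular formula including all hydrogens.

C17H26N+

Heavy atoms from the SMILES: 17 C, 1 N.
Implicit hydrogens by atom environment:
  5 × C: 2 H each → 10
  4 × C (aromatic): 1 H each → 4
  3 × C: 3 H each → 9
  2 × C: 1 H each → 2
  2 × C (aromatic): no H
  1 × C: no H
  1 × N (charge +1): 1 H
  Total hydrogens = 26.
Net charge +1.
Molecular formula: C17H26N+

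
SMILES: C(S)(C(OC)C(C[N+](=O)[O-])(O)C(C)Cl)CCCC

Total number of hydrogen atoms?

22

Hydrogens are implicit in SMILES; fill each atom to its normal valence:
  4 × C: 2 H each → 8
  3 × C: 3 H each → 9
  3 × C: 1 H each → 3
  2 × O: no H
  1 × C: no H
  1 × Cl: no H
  1 × N (charge +1): no H
  1 × O: 1 H
  1 × O (charge -1): no H
  1 × S: 1 H
  Total hydrogens = 22.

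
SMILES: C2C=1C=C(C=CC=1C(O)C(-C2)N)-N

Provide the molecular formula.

C10H14N2O

Heavy atoms from the SMILES: 10 C, 2 N, 1 O.
Implicit hydrogens by atom environment:
  3 × C (aromatic): 1 H each → 3
  3 × C (aromatic): no H
  2 × C: 2 H each → 4
  2 × C: 1 H each → 2
  2 × N: 2 H each → 4
  1 × O: 1 H
  Total hydrogens = 14.
Molecular formula: C10H14N2O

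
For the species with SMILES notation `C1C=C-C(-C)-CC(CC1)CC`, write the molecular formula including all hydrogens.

Heavy atoms from the SMILES: 11 C.
Implicit hydrogens by atom environment:
  5 × C: 2 H each → 10
  4 × C: 1 H each → 4
  2 × C: 3 H each → 6
  Total hydrogens = 20.
Molecular formula: C11H20

C11H20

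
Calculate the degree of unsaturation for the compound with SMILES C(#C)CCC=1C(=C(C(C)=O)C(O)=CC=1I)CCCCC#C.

Molecular formula from the SMILES: C18H19IO2.
DoU = (2C + 2 + N − H − X)/2 = (2·18 + 2 + 0 − 19 − 1)/2 = 18/2 = 9.
(Structurally: 1 ring(s) + 8 π bond(s) = 9.)

9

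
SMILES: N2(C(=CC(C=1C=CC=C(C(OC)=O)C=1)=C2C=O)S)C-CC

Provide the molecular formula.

Heavy atoms from the SMILES: 16 C, 1 N, 3 O, 1 S.
Implicit hydrogens by atom environment:
  5 × C (aromatic): 1 H each → 5
  5 × C (aromatic): no H
  3 × O: no H
  2 × C: 3 H each → 6
  2 × C: 2 H each → 4
  1 × C: 1 H
  1 × C: no H
  1 × N (aromatic): no H
  1 × S: 1 H
  Total hydrogens = 17.
Molecular formula: C16H17NO3S

C16H17NO3S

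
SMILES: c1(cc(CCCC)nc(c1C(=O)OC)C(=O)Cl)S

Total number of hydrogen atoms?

14

Hydrogens are implicit in SMILES; fill each atom to its normal valence:
  4 × C (aromatic): no H
  3 × C: 2 H each → 6
  3 × O: no H
  2 × C: 3 H each → 6
  2 × C: no H
  1 × C (aromatic): 1 H
  1 × Cl: no H
  1 × N (aromatic): no H
  1 × S: 1 H
  Total hydrogens = 14.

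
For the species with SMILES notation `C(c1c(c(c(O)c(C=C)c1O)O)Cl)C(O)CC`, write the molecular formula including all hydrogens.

Heavy atoms from the SMILES: 12 C, 1 Cl, 4 O.
Implicit hydrogens by atom environment:
  6 × C (aromatic): no H
  4 × O: 1 H each → 4
  3 × C: 2 H each → 6
  2 × C: 1 H each → 2
  1 × C: 3 H
  1 × Cl: no H
  Total hydrogens = 15.
Molecular formula: C12H15ClO4

C12H15ClO4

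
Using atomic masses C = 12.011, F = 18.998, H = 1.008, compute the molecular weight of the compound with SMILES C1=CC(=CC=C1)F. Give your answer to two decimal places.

96.10

Molecular formula: C6H5F.
M = 6×12.011 + 1×18.998 + 5×1.008 = 96.10 g/mol.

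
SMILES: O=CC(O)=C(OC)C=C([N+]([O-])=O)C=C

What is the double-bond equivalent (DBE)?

Molecular formula from the SMILES: C8H9NO5.
DoU = (2C + 2 + N − H − X)/2 = (2·8 + 2 + 1 − 9 − 0)/2 = 10/2 = 5.
(Structurally: 0 ring(s) + 5 π bond(s) = 5.)

5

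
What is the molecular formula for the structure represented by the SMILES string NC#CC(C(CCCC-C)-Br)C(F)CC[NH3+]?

C12H23BrFN2+

Heavy atoms from the SMILES: 1 Br, 12 C, 1 F, 2 N.
Implicit hydrogens by atom environment:
  6 × C: 2 H each → 12
  3 × C: 1 H each → 3
  2 × C: no H
  1 × Br: no H
  1 × C: 3 H
  1 × F: no H
  1 × N (charge +1): 3 H
  1 × N: 2 H
  Total hydrogens = 23.
Net charge +1.
Molecular formula: C12H23BrFN2+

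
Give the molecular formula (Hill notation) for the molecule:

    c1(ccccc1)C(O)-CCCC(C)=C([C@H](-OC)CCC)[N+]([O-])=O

C18H27NO4

Heavy atoms from the SMILES: 18 C, 1 N, 4 O.
Implicit hydrogens by atom environment:
  5 × C: 2 H each → 10
  5 × C (aromatic): 1 H each → 5
  3 × C: 3 H each → 9
  2 × C: 1 H each → 2
  2 × C: no H
  2 × O: no H
  1 × C (aromatic): no H
  1 × N (charge +1): no H
  1 × O: 1 H
  1 × O (charge -1): no H
  Total hydrogens = 27.
Molecular formula: C18H27NO4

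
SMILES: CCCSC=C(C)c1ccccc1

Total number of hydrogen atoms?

Hydrogens are implicit in SMILES; fill each atom to its normal valence:
  5 × C (aromatic): 1 H each → 5
  2 × C: 3 H each → 6
  2 × C: 2 H each → 4
  1 × C: 1 H
  1 × C: no H
  1 × C (aromatic): no H
  1 × S: no H
  Total hydrogens = 16.

16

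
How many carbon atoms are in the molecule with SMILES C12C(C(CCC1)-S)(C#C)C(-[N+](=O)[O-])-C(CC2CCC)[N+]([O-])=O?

15

The symbol for carbon appears 15 times in the SMILES.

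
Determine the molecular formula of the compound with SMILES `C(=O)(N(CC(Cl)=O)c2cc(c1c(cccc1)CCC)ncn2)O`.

C16H16ClN3O3

Heavy atoms from the SMILES: 16 C, 1 Cl, 3 N, 3 O.
Implicit hydrogens by atom environment:
  6 × C (aromatic): 1 H each → 6
  4 × C (aromatic): no H
  3 × C: 2 H each → 6
  2 × C: no H
  2 × N (aromatic): no H
  2 × O: no H
  1 × C: 3 H
  1 × Cl: no H
  1 × N: no H
  1 × O: 1 H
  Total hydrogens = 16.
Molecular formula: C16H16ClN3O3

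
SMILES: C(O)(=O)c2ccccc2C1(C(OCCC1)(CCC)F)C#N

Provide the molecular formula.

C16H18FNO3

Heavy atoms from the SMILES: 16 C, 1 F, 1 N, 3 O.
Implicit hydrogens by atom environment:
  5 × C: 2 H each → 10
  4 × C (aromatic): 1 H each → 4
  4 × C: no H
  2 × C (aromatic): no H
  2 × O: no H
  1 × C: 3 H
  1 × F: no H
  1 × N: no H
  1 × O: 1 H
  Total hydrogens = 18.
Molecular formula: C16H18FNO3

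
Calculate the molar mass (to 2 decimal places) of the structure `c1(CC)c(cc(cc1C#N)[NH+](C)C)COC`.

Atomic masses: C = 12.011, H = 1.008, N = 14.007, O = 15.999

219.31

Molecular formula: C13H19N2O+.
M = 13×12.011 + 19×1.008 + 2×14.007 + 1×15.999 = 219.31 g/mol.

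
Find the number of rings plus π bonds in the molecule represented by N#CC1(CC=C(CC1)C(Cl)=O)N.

Molecular formula from the SMILES: C8H9ClN2O.
DoU = (2C + 2 + N − H − X)/2 = (2·8 + 2 + 2 − 9 − 1)/2 = 10/2 = 5.
(Structurally: 1 ring(s) + 4 π bond(s) = 5.)

5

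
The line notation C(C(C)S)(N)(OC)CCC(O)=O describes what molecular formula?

Heavy atoms from the SMILES: 7 C, 1 N, 3 O, 1 S.
Implicit hydrogens by atom environment:
  2 × C: 3 H each → 6
  2 × C: 2 H each → 4
  2 × C: no H
  2 × O: no H
  1 × C: 1 H
  1 × N: 2 H
  1 × O: 1 H
  1 × S: 1 H
  Total hydrogens = 15.
Molecular formula: C7H15NO3S

C7H15NO3S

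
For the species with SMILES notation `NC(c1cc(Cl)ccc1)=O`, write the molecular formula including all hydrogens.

Heavy atoms from the SMILES: 7 C, 1 Cl, 1 N, 1 O.
Implicit hydrogens by atom environment:
  4 × C (aromatic): 1 H each → 4
  2 × C (aromatic): no H
  1 × C: no H
  1 × Cl: no H
  1 × N: 2 H
  1 × O: no H
  Total hydrogens = 6.
Molecular formula: C7H6ClNO

C7H6ClNO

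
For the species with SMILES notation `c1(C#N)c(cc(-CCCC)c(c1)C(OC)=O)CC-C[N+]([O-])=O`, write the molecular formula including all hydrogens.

Heavy atoms from the SMILES: 16 C, 2 N, 4 O.
Implicit hydrogens by atom environment:
  6 × C: 2 H each → 12
  4 × C (aromatic): no H
  3 × O: no H
  2 × C: 3 H each → 6
  2 × C (aromatic): 1 H each → 2
  2 × C: no H
  1 × N: no H
  1 × N (charge +1): no H
  1 × O (charge -1): no H
  Total hydrogens = 20.
Molecular formula: C16H20N2O4

C16H20N2O4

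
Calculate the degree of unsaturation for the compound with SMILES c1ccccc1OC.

Molecular formula from the SMILES: C7H8O.
DoU = (2C + 2 + N − H − X)/2 = (2·7 + 2 + 0 − 8 − 0)/2 = 8/2 = 4.
(Structurally: 1 ring(s) + 3 π bond(s) = 4.)

4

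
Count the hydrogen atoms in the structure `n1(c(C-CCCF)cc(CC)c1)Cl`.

15

Hydrogens are implicit in SMILES; fill each atom to its normal valence:
  5 × C: 2 H each → 10
  2 × C (aromatic): 1 H each → 2
  2 × C (aromatic): no H
  1 × C: 3 H
  1 × Cl: no H
  1 × F: no H
  1 × N (aromatic): no H
  Total hydrogens = 15.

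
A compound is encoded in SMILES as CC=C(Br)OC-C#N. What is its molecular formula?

C5H6BrNO

Heavy atoms from the SMILES: 1 Br, 5 C, 1 N, 1 O.
Implicit hydrogens by atom environment:
  2 × C: no H
  1 × Br: no H
  1 × C: 3 H
  1 × C: 2 H
  1 × C: 1 H
  1 × N: no H
  1 × O: no H
  Total hydrogens = 6.
Molecular formula: C5H6BrNO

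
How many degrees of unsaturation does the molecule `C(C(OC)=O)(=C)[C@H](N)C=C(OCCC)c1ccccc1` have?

7

Molecular formula from the SMILES: C16H21NO3.
DoU = (2C + 2 + N − H − X)/2 = (2·16 + 2 + 1 − 21 − 0)/2 = 14/2 = 7.
(Structurally: 1 ring(s) + 6 π bond(s) = 7.)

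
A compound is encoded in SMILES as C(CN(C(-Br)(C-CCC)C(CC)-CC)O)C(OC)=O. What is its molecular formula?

Heavy atoms from the SMILES: 1 Br, 14 C, 1 N, 3 O.
Implicit hydrogens by atom environment:
  7 × C: 2 H each → 14
  4 × C: 3 H each → 12
  2 × C: no H
  2 × O: no H
  1 × Br: no H
  1 × C: 1 H
  1 × N: no H
  1 × O: 1 H
  Total hydrogens = 28.
Molecular formula: C14H28BrNO3

C14H28BrNO3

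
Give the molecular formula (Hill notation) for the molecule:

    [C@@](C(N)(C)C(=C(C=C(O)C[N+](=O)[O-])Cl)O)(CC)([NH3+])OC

Heavy atoms from the SMILES: 11 C, 1 Cl, 3 N, 5 O.
Implicit hydrogens by atom environment:
  5 × C: no H
  3 × C: 3 H each → 9
  2 × C: 2 H each → 4
  2 × O: 1 H each → 2
  2 × O: no H
  1 × C: 1 H
  1 × Cl: no H
  1 × N (charge +1): 3 H
  1 × N: 2 H
  1 × N (charge +1): no H
  1 × O (charge -1): no H
  Total hydrogens = 21.
Net charge +1.
Molecular formula: C11H21ClN3O5+

C11H21ClN3O5+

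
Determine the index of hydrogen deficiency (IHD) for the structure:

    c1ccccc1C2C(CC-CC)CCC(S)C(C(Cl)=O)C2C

Molecular formula from the SMILES: C19H27ClOS.
DoU = (2C + 2 + N − H − X)/2 = (2·19 + 2 + 0 − 27 − 1)/2 = 12/2 = 6.
(Structurally: 2 ring(s) + 4 π bond(s) = 6.)

6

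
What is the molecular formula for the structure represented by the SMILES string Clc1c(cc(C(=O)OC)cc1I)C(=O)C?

Heavy atoms from the SMILES: 10 C, 1 Cl, 1 I, 3 O.
Implicit hydrogens by atom environment:
  4 × C (aromatic): no H
  3 × O: no H
  2 × C: 3 H each → 6
  2 × C (aromatic): 1 H each → 2
  2 × C: no H
  1 × Cl: no H
  1 × I: no H
  Total hydrogens = 8.
Molecular formula: C10H8ClIO3

C10H8ClIO3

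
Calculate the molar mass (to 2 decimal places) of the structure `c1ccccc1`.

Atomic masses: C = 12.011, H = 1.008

Molecular formula: C6H6.
M = 6×12.011 + 6×1.008 = 78.11 g/mol.

78.11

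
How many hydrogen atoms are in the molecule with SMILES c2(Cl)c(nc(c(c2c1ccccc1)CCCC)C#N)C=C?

Hydrogens are implicit in SMILES; fill each atom to its normal valence:
  6 × C (aromatic): no H
  5 × C (aromatic): 1 H each → 5
  4 × C: 2 H each → 8
  1 × C: 3 H
  1 × C: 1 H
  1 × C: no H
  1 × Cl: no H
  1 × N (aromatic): no H
  1 × N: no H
  Total hydrogens = 17.

17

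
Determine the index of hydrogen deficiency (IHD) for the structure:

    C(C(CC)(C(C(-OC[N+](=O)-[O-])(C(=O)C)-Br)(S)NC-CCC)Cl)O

2

Molecular formula from the SMILES: C13H24BrClN2O5S.
DoU = (2C + 2 + N − H − X)/2 = (2·13 + 2 + 2 − 24 − 2)/2 = 4/2 = 2.
(Structurally: 0 ring(s) + 2 π bond(s) = 2.)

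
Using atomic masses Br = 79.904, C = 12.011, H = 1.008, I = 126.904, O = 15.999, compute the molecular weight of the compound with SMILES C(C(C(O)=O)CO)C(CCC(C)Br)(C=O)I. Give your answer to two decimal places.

407.04

Molecular formula: C10H16BrIO4.
M = 1×79.904 + 10×12.011 + 16×1.008 + 1×126.904 + 4×15.999 = 407.04 g/mol.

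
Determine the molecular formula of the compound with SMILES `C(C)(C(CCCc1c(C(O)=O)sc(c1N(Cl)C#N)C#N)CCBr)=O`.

Heavy atoms from the SMILES: 1 Br, 15 C, 1 Cl, 3 N, 3 O, 1 S.
Implicit hydrogens by atom environment:
  5 × C: 2 H each → 10
  4 × C (aromatic): no H
  4 × C: no H
  3 × N: no H
  2 × O: no H
  1 × Br: no H
  1 × C: 3 H
  1 × C: 1 H
  1 × Cl: no H
  1 × O: 1 H
  1 × S (aromatic): no H
  Total hydrogens = 15.
Molecular formula: C15H15BrClN3O3S

C15H15BrClN3O3S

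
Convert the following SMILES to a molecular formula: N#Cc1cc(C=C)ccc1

Heavy atoms from the SMILES: 9 C, 1 N.
Implicit hydrogens by atom environment:
  4 × C (aromatic): 1 H each → 4
  2 × C (aromatic): no H
  1 × C: 2 H
  1 × C: 1 H
  1 × C: no H
  1 × N: no H
  Total hydrogens = 7.
Molecular formula: C9H7N

C9H7N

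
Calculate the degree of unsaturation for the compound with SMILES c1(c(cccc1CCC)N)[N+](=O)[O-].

Molecular formula from the SMILES: C9H12N2O2.
DoU = (2C + 2 + N − H − X)/2 = (2·9 + 2 + 2 − 12 − 0)/2 = 10/2 = 5.
(Structurally: 1 ring(s) + 4 π bond(s) = 5.)

5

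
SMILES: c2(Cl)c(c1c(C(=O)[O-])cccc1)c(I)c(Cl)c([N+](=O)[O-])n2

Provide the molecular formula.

Heavy atoms from the SMILES: 12 C, 2 Cl, 1 I, 2 N, 4 O.
Implicit hydrogens by atom environment:
  7 × C (aromatic): no H
  4 × C (aromatic): 1 H each → 4
  2 × Cl: no H
  2 × O: no H
  2 × O (charge -1): no H
  1 × C: no H
  1 × I: no H
  1 × N (aromatic): no H
  1 × N (charge +1): no H
  Total hydrogens = 4.
Net charge -1.
Molecular formula: C12H4Cl2IN2O4-

C12H4Cl2IN2O4-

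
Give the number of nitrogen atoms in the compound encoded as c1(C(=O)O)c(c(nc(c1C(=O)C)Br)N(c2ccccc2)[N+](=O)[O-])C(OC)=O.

3

The symbol for nitrogen appears 3 times in the SMILES.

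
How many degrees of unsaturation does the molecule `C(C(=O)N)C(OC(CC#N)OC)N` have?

3

Molecular formula from the SMILES: C7H13N3O3.
DoU = (2C + 2 + N − H − X)/2 = (2·7 + 2 + 3 − 13 − 0)/2 = 6/2 = 3.
(Structurally: 0 ring(s) + 3 π bond(s) = 3.)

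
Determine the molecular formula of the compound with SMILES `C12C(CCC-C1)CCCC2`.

Heavy atoms from the SMILES: 10 C.
Implicit hydrogens by atom environment:
  8 × C: 2 H each → 16
  2 × C: 1 H each → 2
  Total hydrogens = 18.
Molecular formula: C10H18

C10H18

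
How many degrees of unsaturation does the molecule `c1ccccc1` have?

Molecular formula from the SMILES: C6H6.
DoU = (2C + 2 + N − H − X)/2 = (2·6 + 2 + 0 − 6 − 0)/2 = 8/2 = 4.
(Structurally: 1 ring(s) + 3 π bond(s) = 4.)

4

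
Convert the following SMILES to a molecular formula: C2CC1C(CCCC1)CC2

C10H18

Heavy atoms from the SMILES: 10 C.
Implicit hydrogens by atom environment:
  8 × C: 2 H each → 16
  2 × C: 1 H each → 2
  Total hydrogens = 18.
Molecular formula: C10H18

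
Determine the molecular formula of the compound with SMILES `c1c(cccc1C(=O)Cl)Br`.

Heavy atoms from the SMILES: 1 Br, 7 C, 1 Cl, 1 O.
Implicit hydrogens by atom environment:
  4 × C (aromatic): 1 H each → 4
  2 × C (aromatic): no H
  1 × Br: no H
  1 × C: no H
  1 × Cl: no H
  1 × O: no H
  Total hydrogens = 4.
Molecular formula: C7H4BrClO

C7H4BrClO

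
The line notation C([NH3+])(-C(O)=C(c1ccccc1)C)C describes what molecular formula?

Heavy atoms from the SMILES: 11 C, 1 N, 1 O.
Implicit hydrogens by atom environment:
  5 × C (aromatic): 1 H each → 5
  2 × C: 3 H each → 6
  2 × C: no H
  1 × C: 1 H
  1 × C (aromatic): no H
  1 × N (charge +1): 3 H
  1 × O: 1 H
  Total hydrogens = 16.
Net charge +1.
Molecular formula: C11H16NO+

C11H16NO+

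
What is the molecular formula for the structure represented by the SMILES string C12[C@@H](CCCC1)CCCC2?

C10H18

Heavy atoms from the SMILES: 10 C.
Implicit hydrogens by atom environment:
  8 × C: 2 H each → 16
  2 × C: 1 H each → 2
  Total hydrogens = 18.
Molecular formula: C10H18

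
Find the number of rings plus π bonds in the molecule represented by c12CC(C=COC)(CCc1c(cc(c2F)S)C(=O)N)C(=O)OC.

8

Molecular formula from the SMILES: C16H18FNO4S.
DoU = (2C + 2 + N − H − X)/2 = (2·16 + 2 + 1 − 18 − 1)/2 = 16/2 = 8.
(Structurally: 2 ring(s) + 6 π bond(s) = 8.)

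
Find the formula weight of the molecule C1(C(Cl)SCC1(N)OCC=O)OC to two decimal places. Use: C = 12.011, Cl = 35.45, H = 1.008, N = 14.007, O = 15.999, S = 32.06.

Molecular formula: C7H12ClNO3S.
M = 7×12.011 + 1×35.45 + 12×1.008 + 1×14.007 + 3×15.999 + 1×32.06 = 225.69 g/mol.

225.69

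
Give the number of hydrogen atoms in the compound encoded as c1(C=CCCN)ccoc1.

Hydrogens are implicit in SMILES; fill each atom to its normal valence:
  3 × C (aromatic): 1 H each → 3
  2 × C: 2 H each → 4
  2 × C: 1 H each → 2
  1 × C (aromatic): no H
  1 × N: 2 H
  1 × O (aromatic): no H
  Total hydrogens = 11.

11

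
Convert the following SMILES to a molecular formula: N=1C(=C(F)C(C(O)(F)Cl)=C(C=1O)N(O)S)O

Heavy atoms from the SMILES: 6 C, 1 Cl, 2 F, 2 N, 4 O, 1 S.
Implicit hydrogens by atom environment:
  5 × C (aromatic): no H
  4 × O: 1 H each → 4
  2 × F: no H
  1 × C: no H
  1 × Cl: no H
  1 × N (aromatic): no H
  1 × N: no H
  1 × S: 1 H
  Total hydrogens = 5.
Molecular formula: C6H5ClF2N2O4S

C6H5ClF2N2O4S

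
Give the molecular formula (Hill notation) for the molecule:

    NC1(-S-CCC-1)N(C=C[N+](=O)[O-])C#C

C8H11N3O2S

Heavy atoms from the SMILES: 8 C, 3 N, 2 O, 1 S.
Implicit hydrogens by atom environment:
  3 × C: 2 H each → 6
  3 × C: 1 H each → 3
  2 × C: no H
  1 × N: 2 H
  1 × N: no H
  1 × N (charge +1): no H
  1 × O: no H
  1 × O (charge -1): no H
  1 × S: no H
  Total hydrogens = 11.
Molecular formula: C8H11N3O2S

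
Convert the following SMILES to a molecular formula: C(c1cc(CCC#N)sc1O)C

C9H11NOS

Heavy atoms from the SMILES: 9 C, 1 N, 1 O, 1 S.
Implicit hydrogens by atom environment:
  3 × C: 2 H each → 6
  3 × C (aromatic): no H
  1 × C: 3 H
  1 × C (aromatic): 1 H
  1 × C: no H
  1 × N: no H
  1 × O: 1 H
  1 × S (aromatic): no H
  Total hydrogens = 11.
Molecular formula: C9H11NOS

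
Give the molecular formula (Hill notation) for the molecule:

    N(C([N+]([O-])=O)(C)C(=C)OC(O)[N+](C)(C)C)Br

Heavy atoms from the SMILES: 1 Br, 8 C, 3 N, 4 O.
Implicit hydrogens by atom environment:
  4 × C: 3 H each → 12
  2 × C: no H
  2 × N (charge +1): no H
  2 × O: no H
  1 × Br: no H
  1 × C: 2 H
  1 × C: 1 H
  1 × N: 1 H
  1 × O: 1 H
  1 × O (charge -1): no H
  Total hydrogens = 17.
Net charge +1.
Molecular formula: C8H17BrN3O4+

C8H17BrN3O4+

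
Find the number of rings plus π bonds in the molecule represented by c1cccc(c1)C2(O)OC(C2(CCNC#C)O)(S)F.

7

Molecular formula from the SMILES: C13H14FNO3S.
DoU = (2C + 2 + N − H − X)/2 = (2·13 + 2 + 1 − 14 − 1)/2 = 14/2 = 7.
(Structurally: 2 ring(s) + 5 π bond(s) = 7.)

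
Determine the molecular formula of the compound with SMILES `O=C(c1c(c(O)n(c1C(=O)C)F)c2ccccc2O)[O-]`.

Heavy atoms from the SMILES: 13 C, 1 F, 1 N, 5 O.
Implicit hydrogens by atom environment:
  6 × C (aromatic): no H
  4 × C (aromatic): 1 H each → 4
  2 × C: no H
  2 × O: 1 H each → 2
  2 × O: no H
  1 × C: 3 H
  1 × F: no H
  1 × N (aromatic): no H
  1 × O (charge -1): no H
  Total hydrogens = 9.
Net charge -1.
Molecular formula: C13H9FNO5-

C13H9FNO5-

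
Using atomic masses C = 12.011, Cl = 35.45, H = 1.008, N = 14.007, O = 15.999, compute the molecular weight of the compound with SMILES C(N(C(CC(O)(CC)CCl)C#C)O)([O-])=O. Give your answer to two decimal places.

234.66

Molecular formula: C9H13ClNO4-.
M = 9×12.011 + 1×35.45 + 13×1.008 + 1×14.007 + 4×15.999 = 234.66 g/mol.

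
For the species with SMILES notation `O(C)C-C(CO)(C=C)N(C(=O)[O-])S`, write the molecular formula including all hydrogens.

C7H12NO4S-

Heavy atoms from the SMILES: 7 C, 1 N, 4 O, 1 S.
Implicit hydrogens by atom environment:
  3 × C: 2 H each → 6
  2 × C: no H
  2 × O: no H
  1 × C: 3 H
  1 × C: 1 H
  1 × N: no H
  1 × O: 1 H
  1 × O (charge -1): no H
  1 × S: 1 H
  Total hydrogens = 12.
Net charge -1.
Molecular formula: C7H12NO4S-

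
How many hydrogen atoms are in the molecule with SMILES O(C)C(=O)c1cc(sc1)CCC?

12

Hydrogens are implicit in SMILES; fill each atom to its normal valence:
  2 × C: 3 H each → 6
  2 × C: 2 H each → 4
  2 × C (aromatic): 1 H each → 2
  2 × C (aromatic): no H
  2 × O: no H
  1 × C: no H
  1 × S (aromatic): no H
  Total hydrogens = 12.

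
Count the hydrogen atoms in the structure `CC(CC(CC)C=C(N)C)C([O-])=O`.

Hydrogens are implicit in SMILES; fill each atom to its normal valence:
  3 × C: 3 H each → 9
  3 × C: 1 H each → 3
  2 × C: 2 H each → 4
  2 × C: no H
  1 × N: 2 H
  1 × O: no H
  1 × O (charge -1): no H
  Total hydrogens = 18.

18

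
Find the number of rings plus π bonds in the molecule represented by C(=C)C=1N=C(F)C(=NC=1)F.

5

Molecular formula from the SMILES: C6H4F2N2.
DoU = (2C + 2 + N − H − X)/2 = (2·6 + 2 + 2 − 4 − 2)/2 = 10/2 = 5.
(Structurally: 1 ring(s) + 4 π bond(s) = 5.)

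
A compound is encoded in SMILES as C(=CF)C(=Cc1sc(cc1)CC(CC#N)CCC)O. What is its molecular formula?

Heavy atoms from the SMILES: 15 C, 1 F, 1 N, 1 O, 1 S.
Implicit hydrogens by atom environment:
  4 × C: 2 H each → 8
  4 × C: 1 H each → 4
  2 × C (aromatic): 1 H each → 2
  2 × C (aromatic): no H
  2 × C: no H
  1 × C: 3 H
  1 × F: no H
  1 × N: no H
  1 × O: 1 H
  1 × S (aromatic): no H
  Total hydrogens = 18.
Molecular formula: C15H18FNOS

C15H18FNOS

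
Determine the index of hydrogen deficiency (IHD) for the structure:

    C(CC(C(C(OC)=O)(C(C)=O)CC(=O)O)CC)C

3

Molecular formula from the SMILES: C13H22O5.
DoU = (2C + 2 + N − H − X)/2 = (2·13 + 2 + 0 − 22 − 0)/2 = 6/2 = 3.
(Structurally: 0 ring(s) + 3 π bond(s) = 3.)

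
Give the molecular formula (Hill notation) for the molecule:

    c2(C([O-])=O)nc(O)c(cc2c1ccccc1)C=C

Heavy atoms from the SMILES: 14 C, 1 N, 3 O.
Implicit hydrogens by atom environment:
  6 × C (aromatic): 1 H each → 6
  5 × C (aromatic): no H
  1 × C: 2 H
  1 × C: 1 H
  1 × C: no H
  1 × N (aromatic): no H
  1 × O: 1 H
  1 × O: no H
  1 × O (charge -1): no H
  Total hydrogens = 10.
Net charge -1.
Molecular formula: C14H10NO3-

C14H10NO3-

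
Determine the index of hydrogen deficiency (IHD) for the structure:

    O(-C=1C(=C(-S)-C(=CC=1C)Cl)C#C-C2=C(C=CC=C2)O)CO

10

Molecular formula from the SMILES: C16H13ClO3S.
DoU = (2C + 2 + N − H − X)/2 = (2·16 + 2 + 0 − 13 − 1)/2 = 20/2 = 10.
(Structurally: 2 ring(s) + 8 π bond(s) = 10.)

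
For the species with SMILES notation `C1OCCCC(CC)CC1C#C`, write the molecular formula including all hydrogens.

C11H18O

Heavy atoms from the SMILES: 11 C, 1 O.
Implicit hydrogens by atom environment:
  6 × C: 2 H each → 12
  3 × C: 1 H each → 3
  1 × C: 3 H
  1 × C: no H
  1 × O: no H
  Total hydrogens = 18.
Molecular formula: C11H18O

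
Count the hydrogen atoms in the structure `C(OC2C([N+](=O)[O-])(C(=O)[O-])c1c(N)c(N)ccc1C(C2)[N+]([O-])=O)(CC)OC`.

Hydrogens are implicit in SMILES; fill each atom to its normal valence:
  5 × O: no H
  4 × C (aromatic): no H
  3 × C: 1 H each → 3
  3 × O (charge -1): no H
  2 × C: 3 H each → 6
  2 × C: 2 H each → 4
  2 × C (aromatic): 1 H each → 2
  2 × C: no H
  2 × N: 2 H each → 4
  2 × N (charge +1): no H
  Total hydrogens = 19.

19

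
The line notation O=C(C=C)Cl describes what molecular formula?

Heavy atoms from the SMILES: 3 C, 1 Cl, 1 O.
Implicit hydrogens by atom environment:
  1 × C: 2 H
  1 × C: 1 H
  1 × C: no H
  1 × Cl: no H
  1 × O: no H
  Total hydrogens = 3.
Molecular formula: C3H3ClO

C3H3ClO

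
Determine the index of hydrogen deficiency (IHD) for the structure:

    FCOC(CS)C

0

Molecular formula from the SMILES: C4H9FOS.
DoU = (2C + 2 + N − H − X)/2 = (2·4 + 2 + 0 − 9 − 1)/2 = 0/2 = 0.
(Structurally: 0 ring(s) + 0 π bond(s) = 0.)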